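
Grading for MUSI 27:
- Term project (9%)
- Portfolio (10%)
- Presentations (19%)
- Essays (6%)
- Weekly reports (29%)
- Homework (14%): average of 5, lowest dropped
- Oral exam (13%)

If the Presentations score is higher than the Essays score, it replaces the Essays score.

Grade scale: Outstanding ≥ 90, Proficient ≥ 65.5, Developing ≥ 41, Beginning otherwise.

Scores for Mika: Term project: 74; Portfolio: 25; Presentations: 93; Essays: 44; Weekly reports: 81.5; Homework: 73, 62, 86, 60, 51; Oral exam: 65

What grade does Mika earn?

Proficient

Homework: drop 51 → average of remaining 4 = 281/4 = 70.25
Presentations (93) > Essays (44), so Essays counts as 93.
Weighted total:
  Term project 74 × 0.09 = 6.66
  Portfolio 25 × 0.1 = 2.5
  Presentations 93 × 0.19 = 17.67
  Essays 93 × 0.06 = 5.58
  Weekly reports 81.5 × 0.29 = 23.635
  Homework 70.25 × 0.14 = 9.835
  Oral exam 65 × 0.13 = 8.45
Sum = 74.33
74.33 is ≥ 65.5 and < 90 → Proficient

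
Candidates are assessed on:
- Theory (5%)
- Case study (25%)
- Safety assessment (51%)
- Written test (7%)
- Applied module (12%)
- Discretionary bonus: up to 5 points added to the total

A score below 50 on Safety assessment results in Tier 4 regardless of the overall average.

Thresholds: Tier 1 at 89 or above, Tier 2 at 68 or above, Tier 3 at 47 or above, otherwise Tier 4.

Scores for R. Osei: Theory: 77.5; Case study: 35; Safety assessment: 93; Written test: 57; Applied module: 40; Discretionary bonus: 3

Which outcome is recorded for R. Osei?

Tier 2

Safety assessment score 93 ≥ 50: minimum met.
Weighted total:
  Theory 77.5 × 0.05 = 3.875
  Case study 35 × 0.25 = 8.75
  Safety assessment 93 × 0.51 = 47.43
  Written test 57 × 0.07 = 3.99
  Applied module 40 × 0.12 = 4.8
Sum = 68.845
Discretionary bonus: 68.845 + 3 = 71.845
71.845 is ≥ 68 and < 89 → Tier 2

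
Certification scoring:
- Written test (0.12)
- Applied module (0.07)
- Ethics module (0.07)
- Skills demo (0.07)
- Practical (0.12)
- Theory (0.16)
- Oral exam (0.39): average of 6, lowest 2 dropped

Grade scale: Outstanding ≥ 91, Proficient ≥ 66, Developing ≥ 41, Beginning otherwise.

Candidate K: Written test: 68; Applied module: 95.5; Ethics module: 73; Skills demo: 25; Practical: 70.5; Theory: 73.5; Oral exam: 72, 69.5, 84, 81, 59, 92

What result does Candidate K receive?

Proficient

Oral exam: drop 59, 69.5 → average of remaining 4 = 329/4 = 82.25
Weighted total:
  Written test 68 × 0.12 = 8.16
  Applied module 95.5 × 0.07 = 6.685
  Ethics module 73 × 0.07 = 5.11
  Skills demo 25 × 0.07 = 1.75
  Practical 70.5 × 0.12 = 8.46
  Theory 73.5 × 0.16 = 11.76
  Oral exam 82.25 × 0.39 = 32.0775
Sum = 74.0025
74.0025 is ≥ 66 and < 91 → Proficient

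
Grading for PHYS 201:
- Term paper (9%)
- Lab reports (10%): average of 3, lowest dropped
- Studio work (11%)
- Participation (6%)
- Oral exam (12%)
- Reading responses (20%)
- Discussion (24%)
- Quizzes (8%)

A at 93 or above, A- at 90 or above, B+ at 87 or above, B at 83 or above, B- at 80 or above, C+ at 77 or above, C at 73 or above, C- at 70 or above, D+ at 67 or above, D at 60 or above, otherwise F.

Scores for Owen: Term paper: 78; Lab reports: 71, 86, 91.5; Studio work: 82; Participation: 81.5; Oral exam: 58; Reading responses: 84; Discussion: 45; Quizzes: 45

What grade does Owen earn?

Lab reports: drop 71 → average of remaining 2 = 177.5/2 = 88.75
Weighted total:
  Term paper 78 × 0.09 = 7.02
  Lab reports 88.75 × 0.1 = 8.875
  Studio work 82 × 0.11 = 9.02
  Participation 81.5 × 0.06 = 4.89
  Oral exam 58 × 0.12 = 6.96
  Reading responses 84 × 0.2 = 16.8
  Discussion 45 × 0.24 = 10.8
  Quizzes 45 × 0.08 = 3.6
Sum = 67.965
67.965 is ≥ 67 and < 70 → D+

D+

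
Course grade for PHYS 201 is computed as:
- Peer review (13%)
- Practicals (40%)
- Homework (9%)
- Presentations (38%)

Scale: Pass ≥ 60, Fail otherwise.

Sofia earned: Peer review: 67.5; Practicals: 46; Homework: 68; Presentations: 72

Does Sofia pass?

Weighted total:
  Peer review 67.5 × 0.13 = 8.775
  Practicals 46 × 0.4 = 18.4
  Homework 68 × 0.09 = 6.12
  Presentations 72 × 0.38 = 27.36
Sum = 60.655
60.655 ≥ 60 → Pass

Pass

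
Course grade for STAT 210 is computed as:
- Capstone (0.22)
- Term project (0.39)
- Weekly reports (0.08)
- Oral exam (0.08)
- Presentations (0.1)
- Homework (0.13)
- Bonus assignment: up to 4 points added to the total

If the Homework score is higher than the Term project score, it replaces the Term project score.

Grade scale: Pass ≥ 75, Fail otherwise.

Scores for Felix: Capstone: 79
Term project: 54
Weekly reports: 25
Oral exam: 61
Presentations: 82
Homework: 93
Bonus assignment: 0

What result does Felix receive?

Pass

Homework (93) > Term project (54), so Term project counts as 93.
Weighted total:
  Capstone 79 × 0.22 = 17.38
  Term project 93 × 0.39 = 36.27
  Weekly reports 25 × 0.08 = 2
  Oral exam 61 × 0.08 = 4.88
  Presentations 82 × 0.1 = 8.2
  Homework 93 × 0.13 = 12.09
Sum = 80.82
Bonus assignment: 80.82 + 0 = 80.82
80.82 ≥ 75 → Pass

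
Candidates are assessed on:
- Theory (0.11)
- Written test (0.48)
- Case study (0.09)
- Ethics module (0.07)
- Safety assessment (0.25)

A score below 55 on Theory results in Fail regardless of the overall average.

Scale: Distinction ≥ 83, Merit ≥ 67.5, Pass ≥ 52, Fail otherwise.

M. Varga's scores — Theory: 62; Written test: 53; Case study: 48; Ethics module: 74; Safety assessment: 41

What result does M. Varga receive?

Theory score 62 ≥ 55: minimum met.
Weighted total:
  Theory 62 × 0.11 = 6.82
  Written test 53 × 0.48 = 25.44
  Case study 48 × 0.09 = 4.32
  Ethics module 74 × 0.07 = 5.18
  Safety assessment 41 × 0.25 = 10.25
Sum = 52.01
52.01 is ≥ 52 and < 67.5 → Pass

Pass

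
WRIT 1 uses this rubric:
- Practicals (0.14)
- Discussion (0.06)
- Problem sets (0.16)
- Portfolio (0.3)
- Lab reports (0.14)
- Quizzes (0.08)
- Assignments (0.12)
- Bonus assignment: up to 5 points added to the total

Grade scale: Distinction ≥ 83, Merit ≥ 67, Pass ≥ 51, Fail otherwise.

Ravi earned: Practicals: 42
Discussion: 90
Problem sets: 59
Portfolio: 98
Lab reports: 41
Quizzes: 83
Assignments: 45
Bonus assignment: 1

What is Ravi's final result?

Merit

Weighted total:
  Practicals 42 × 0.14 = 5.88
  Discussion 90 × 0.06 = 5.4
  Problem sets 59 × 0.16 = 9.44
  Portfolio 98 × 0.3 = 29.4
  Lab reports 41 × 0.14 = 5.74
  Quizzes 83 × 0.08 = 6.64
  Assignments 45 × 0.12 = 5.4
Sum = 67.9
Bonus assignment: 67.9 + 1 = 68.9
68.9 is ≥ 67 and < 83 → Merit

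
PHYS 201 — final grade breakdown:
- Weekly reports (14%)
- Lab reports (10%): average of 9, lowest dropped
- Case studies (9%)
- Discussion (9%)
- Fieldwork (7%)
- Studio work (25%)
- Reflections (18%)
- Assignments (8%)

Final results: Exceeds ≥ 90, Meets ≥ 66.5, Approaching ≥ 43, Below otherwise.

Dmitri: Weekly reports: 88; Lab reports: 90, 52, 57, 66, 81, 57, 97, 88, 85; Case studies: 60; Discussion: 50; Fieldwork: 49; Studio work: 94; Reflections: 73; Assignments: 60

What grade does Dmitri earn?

Lab reports: drop 52 → average of remaining 8 = 621/8 = 77.625
Weighted total:
  Weekly reports 88 × 0.14 = 12.32
  Lab reports 77.625 × 0.1 = 7.7625
  Case studies 60 × 0.09 = 5.4
  Discussion 50 × 0.09 = 4.5
  Fieldwork 49 × 0.07 = 3.43
  Studio work 94 × 0.25 = 23.5
  Reflections 73 × 0.18 = 13.14
  Assignments 60 × 0.08 = 4.8
Sum = 74.8525
74.8525 is ≥ 66.5 and < 90 → Meets

Meets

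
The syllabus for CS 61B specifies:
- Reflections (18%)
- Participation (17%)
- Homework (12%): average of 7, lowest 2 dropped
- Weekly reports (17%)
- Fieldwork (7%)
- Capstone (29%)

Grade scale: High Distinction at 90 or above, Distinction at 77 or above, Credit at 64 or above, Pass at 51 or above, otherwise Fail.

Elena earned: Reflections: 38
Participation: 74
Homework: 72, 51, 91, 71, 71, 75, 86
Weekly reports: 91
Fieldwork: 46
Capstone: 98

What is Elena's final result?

Homework: drop 51, 71 → average of remaining 5 = 395/5 = 79
Weighted total:
  Reflections 38 × 0.18 = 6.84
  Participation 74 × 0.17 = 12.58
  Homework 79 × 0.12 = 9.48
  Weekly reports 91 × 0.17 = 15.47
  Fieldwork 46 × 0.07 = 3.22
  Capstone 98 × 0.29 = 28.42
Sum = 76.01
76.01 is ≥ 64 and < 77 → Credit

Credit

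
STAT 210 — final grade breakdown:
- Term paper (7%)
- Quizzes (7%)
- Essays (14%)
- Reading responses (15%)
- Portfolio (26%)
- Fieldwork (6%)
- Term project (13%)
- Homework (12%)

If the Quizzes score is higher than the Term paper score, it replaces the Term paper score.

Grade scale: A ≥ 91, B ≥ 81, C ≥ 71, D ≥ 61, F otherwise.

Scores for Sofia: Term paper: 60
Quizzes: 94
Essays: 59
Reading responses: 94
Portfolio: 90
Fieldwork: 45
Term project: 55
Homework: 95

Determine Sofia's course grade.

Quizzes (94) > Term paper (60), so Term paper counts as 94.
Weighted total:
  Term paper 94 × 0.07 = 6.58
  Quizzes 94 × 0.07 = 6.58
  Essays 59 × 0.14 = 8.26
  Reading responses 94 × 0.15 = 14.1
  Portfolio 90 × 0.26 = 23.4
  Fieldwork 45 × 0.06 = 2.7
  Term project 55 × 0.13 = 7.15
  Homework 95 × 0.12 = 11.4
Sum = 80.17
80.17 is ≥ 71 and < 81 → C

C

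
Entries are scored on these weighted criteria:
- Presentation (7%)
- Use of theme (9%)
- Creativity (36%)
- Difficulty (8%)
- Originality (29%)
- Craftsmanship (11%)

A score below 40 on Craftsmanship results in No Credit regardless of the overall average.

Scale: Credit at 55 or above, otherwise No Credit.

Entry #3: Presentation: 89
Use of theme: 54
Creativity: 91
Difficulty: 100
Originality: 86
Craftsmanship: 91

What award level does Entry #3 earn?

Credit

Craftsmanship score 91 ≥ 40: minimum met.
Weighted total:
  Presentation 89 × 0.07 = 6.23
  Use of theme 54 × 0.09 = 4.86
  Creativity 91 × 0.36 = 32.76
  Difficulty 100 × 0.08 = 8
  Originality 86 × 0.29 = 24.94
  Craftsmanship 91 × 0.11 = 10.01
Sum = 86.8
86.8 ≥ 55 → Credit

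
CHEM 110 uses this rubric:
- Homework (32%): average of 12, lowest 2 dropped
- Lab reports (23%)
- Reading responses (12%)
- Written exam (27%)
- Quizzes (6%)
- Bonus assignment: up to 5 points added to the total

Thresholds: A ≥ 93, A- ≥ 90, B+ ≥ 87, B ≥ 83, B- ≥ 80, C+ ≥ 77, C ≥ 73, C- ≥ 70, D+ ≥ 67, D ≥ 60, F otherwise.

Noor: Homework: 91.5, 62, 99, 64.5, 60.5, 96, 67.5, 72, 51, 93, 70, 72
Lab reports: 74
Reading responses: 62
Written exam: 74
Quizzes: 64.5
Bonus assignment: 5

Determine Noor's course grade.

Homework: drop 51, 60.5 → average of remaining 10 = 787.5/10 = 78.75
Weighted total:
  Homework 78.75 × 0.32 = 25.2
  Lab reports 74 × 0.23 = 17.02
  Reading responses 62 × 0.12 = 7.44
  Written exam 74 × 0.27 = 19.98
  Quizzes 64.5 × 0.06 = 3.87
Sum = 73.51
Bonus assignment: 73.51 + 5 = 78.51
78.51 is ≥ 77 and < 80 → C+

C+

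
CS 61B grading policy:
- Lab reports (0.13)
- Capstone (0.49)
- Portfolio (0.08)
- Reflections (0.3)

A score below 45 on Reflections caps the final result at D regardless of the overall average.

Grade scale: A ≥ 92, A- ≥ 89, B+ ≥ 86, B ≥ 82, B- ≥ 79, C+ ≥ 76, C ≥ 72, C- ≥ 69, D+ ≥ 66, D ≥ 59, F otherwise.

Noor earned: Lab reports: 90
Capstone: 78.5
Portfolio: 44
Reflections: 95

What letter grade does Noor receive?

Reflections score 95 ≥ 45: minimum met.
Weighted total:
  Lab reports 90 × 0.13 = 11.7
  Capstone 78.5 × 0.49 = 38.465
  Portfolio 44 × 0.08 = 3.52
  Reflections 95 × 0.3 = 28.5
Sum = 82.185
82.185 is ≥ 82 and < 86 → B

B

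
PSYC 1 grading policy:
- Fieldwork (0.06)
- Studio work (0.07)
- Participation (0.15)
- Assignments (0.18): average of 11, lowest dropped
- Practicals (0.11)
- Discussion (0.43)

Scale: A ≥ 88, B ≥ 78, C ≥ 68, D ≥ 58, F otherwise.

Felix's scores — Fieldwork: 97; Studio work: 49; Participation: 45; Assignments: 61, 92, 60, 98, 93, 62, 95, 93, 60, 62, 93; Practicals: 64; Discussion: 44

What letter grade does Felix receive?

Assignments: drop 60 → average of remaining 10 = 809/10 = 80.9
Weighted total:
  Fieldwork 97 × 0.06 = 5.82
  Studio work 49 × 0.07 = 3.43
  Participation 45 × 0.15 = 6.75
  Assignments 80.9 × 0.18 = 14.562
  Practicals 64 × 0.11 = 7.04
  Discussion 44 × 0.43 = 18.92
Sum = 56.522
56.522 < 58 → F

F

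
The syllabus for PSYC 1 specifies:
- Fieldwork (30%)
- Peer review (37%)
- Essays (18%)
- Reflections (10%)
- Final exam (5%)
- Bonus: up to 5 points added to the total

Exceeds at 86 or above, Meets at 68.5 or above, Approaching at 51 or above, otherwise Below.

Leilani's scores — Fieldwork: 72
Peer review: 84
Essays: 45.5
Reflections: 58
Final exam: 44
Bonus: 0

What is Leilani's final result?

Meets

Weighted total:
  Fieldwork 72 × 0.3 = 21.6
  Peer review 84 × 0.37 = 31.08
  Essays 45.5 × 0.18 = 8.19
  Reflections 58 × 0.1 = 5.8
  Final exam 44 × 0.05 = 2.2
Sum = 68.87
Bonus: 68.87 + 0 = 68.87
68.87 is ≥ 68.5 and < 86 → Meets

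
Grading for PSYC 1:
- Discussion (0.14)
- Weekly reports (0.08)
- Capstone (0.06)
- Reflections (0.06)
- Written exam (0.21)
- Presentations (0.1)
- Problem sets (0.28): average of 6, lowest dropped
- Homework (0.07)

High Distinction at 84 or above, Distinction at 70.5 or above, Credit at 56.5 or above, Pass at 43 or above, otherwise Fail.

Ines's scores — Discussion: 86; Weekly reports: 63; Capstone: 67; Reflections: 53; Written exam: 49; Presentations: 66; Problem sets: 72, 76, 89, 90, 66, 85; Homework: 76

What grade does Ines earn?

Problem sets: drop 66 → average of remaining 5 = 412/5 = 82.4
Weighted total:
  Discussion 86 × 0.14 = 12.04
  Weekly reports 63 × 0.08 = 5.04
  Capstone 67 × 0.06 = 4.02
  Reflections 53 × 0.06 = 3.18
  Written exam 49 × 0.21 = 10.29
  Presentations 66 × 0.1 = 6.6
  Problem sets 82.4 × 0.28 = 23.072
  Homework 76 × 0.07 = 5.32
Sum = 69.562
69.562 is ≥ 56.5 and < 70.5 → Credit

Credit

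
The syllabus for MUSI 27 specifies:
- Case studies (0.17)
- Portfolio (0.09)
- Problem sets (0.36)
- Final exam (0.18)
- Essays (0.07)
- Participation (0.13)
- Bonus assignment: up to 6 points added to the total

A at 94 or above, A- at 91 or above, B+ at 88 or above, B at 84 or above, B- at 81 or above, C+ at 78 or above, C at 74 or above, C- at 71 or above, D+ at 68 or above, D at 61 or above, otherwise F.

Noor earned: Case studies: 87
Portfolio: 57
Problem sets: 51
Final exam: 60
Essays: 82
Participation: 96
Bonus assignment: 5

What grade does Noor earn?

Weighted total:
  Case studies 87 × 0.17 = 14.79
  Portfolio 57 × 0.09 = 5.13
  Problem sets 51 × 0.36 = 18.36
  Final exam 60 × 0.18 = 10.8
  Essays 82 × 0.07 = 5.74
  Participation 96 × 0.13 = 12.48
Sum = 67.3
Bonus assignment: 67.3 + 5 = 72.3
72.3 is ≥ 71 and < 74 → C-

C-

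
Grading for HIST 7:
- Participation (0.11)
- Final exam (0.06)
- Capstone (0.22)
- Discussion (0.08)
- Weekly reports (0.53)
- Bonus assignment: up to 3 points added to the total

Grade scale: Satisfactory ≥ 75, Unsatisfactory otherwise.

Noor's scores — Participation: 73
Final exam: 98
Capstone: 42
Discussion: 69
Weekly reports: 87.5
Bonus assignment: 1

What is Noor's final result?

Satisfactory

Weighted total:
  Participation 73 × 0.11 = 8.03
  Final exam 98 × 0.06 = 5.88
  Capstone 42 × 0.22 = 9.24
  Discussion 69 × 0.08 = 5.52
  Weekly reports 87.5 × 0.53 = 46.375
Sum = 75.045
Bonus assignment: 75.045 + 1 = 76.045
76.045 ≥ 75 → Satisfactory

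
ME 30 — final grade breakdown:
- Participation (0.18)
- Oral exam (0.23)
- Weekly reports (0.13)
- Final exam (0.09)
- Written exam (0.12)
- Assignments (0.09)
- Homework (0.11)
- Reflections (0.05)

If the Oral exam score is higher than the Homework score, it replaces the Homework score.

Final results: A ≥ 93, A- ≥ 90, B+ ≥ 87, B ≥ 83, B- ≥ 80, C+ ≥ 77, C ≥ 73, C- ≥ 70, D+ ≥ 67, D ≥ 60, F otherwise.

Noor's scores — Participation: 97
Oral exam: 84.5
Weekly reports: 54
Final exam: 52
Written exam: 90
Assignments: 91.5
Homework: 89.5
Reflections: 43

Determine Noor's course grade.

Oral exam (84.5) ≤ Homework (89.5), so Homework stays at 89.5.
Weighted total:
  Participation 97 × 0.18 = 17.46
  Oral exam 84.5 × 0.23 = 19.435
  Weekly reports 54 × 0.13 = 7.02
  Final exam 52 × 0.09 = 4.68
  Written exam 90 × 0.12 = 10.8
  Assignments 91.5 × 0.09 = 8.235
  Homework 89.5 × 0.11 = 9.845
  Reflections 43 × 0.05 = 2.15
Sum = 79.625
79.625 is ≥ 77 and < 80 → C+

C+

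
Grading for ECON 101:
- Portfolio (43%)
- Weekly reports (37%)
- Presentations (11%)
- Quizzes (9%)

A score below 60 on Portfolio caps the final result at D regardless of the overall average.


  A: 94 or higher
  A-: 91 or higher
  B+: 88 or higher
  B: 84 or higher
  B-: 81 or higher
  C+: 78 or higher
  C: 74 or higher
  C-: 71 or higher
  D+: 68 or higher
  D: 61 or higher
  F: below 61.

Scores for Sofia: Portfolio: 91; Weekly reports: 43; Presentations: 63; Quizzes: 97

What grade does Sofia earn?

Portfolio score 91 ≥ 60: minimum met.
Weighted total:
  Portfolio 91 × 0.43 = 39.13
  Weekly reports 43 × 0.37 = 15.91
  Presentations 63 × 0.11 = 6.93
  Quizzes 97 × 0.09 = 8.73
Sum = 70.7
70.7 is ≥ 68 and < 71 → D+

D+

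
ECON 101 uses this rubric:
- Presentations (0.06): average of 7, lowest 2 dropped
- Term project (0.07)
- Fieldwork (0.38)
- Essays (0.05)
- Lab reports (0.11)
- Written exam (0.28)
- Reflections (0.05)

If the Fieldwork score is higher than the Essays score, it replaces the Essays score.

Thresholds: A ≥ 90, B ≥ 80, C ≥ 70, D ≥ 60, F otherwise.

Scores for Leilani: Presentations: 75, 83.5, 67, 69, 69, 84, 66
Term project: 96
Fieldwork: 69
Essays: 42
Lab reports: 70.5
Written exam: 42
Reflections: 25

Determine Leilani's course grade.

Presentations: drop 66, 67 → average of remaining 5 = 380.5/5 = 76.1
Fieldwork (69) > Essays (42), so Essays counts as 69.
Weighted total:
  Presentations 76.1 × 0.06 = 4.566
  Term project 96 × 0.07 = 6.72
  Fieldwork 69 × 0.38 = 26.22
  Essays 69 × 0.05 = 3.45
  Lab reports 70.5 × 0.11 = 7.755
  Written exam 42 × 0.28 = 11.76
  Reflections 25 × 0.05 = 1.25
Sum = 61.721
61.721 is ≥ 60 and < 70 → D

D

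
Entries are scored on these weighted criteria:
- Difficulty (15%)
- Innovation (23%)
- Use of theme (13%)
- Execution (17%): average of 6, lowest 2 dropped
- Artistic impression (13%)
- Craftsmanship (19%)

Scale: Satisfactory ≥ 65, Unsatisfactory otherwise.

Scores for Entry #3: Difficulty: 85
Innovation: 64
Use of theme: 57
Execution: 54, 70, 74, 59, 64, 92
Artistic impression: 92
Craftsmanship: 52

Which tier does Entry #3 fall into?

Execution: drop 54, 59 → average of remaining 4 = 300/4 = 75
Weighted total:
  Difficulty 85 × 0.15 = 12.75
  Innovation 64 × 0.23 = 14.72
  Use of theme 57 × 0.13 = 7.41
  Execution 75 × 0.17 = 12.75
  Artistic impression 92 × 0.13 = 11.96
  Craftsmanship 52 × 0.19 = 9.88
Sum = 69.47
69.47 ≥ 65 → Satisfactory

Satisfactory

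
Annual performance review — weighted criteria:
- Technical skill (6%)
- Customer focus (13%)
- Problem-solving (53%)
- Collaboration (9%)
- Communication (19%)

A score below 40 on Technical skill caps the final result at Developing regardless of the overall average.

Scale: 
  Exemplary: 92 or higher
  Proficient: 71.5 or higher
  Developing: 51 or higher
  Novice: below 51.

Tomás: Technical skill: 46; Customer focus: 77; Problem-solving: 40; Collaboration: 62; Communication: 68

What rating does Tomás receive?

Technical skill score 46 ≥ 40: minimum met.
Weighted total:
  Technical skill 46 × 0.06 = 2.76
  Customer focus 77 × 0.13 = 10.01
  Problem-solving 40 × 0.53 = 21.2
  Collaboration 62 × 0.09 = 5.58
  Communication 68 × 0.19 = 12.92
Sum = 52.47
52.47 is ≥ 51 and < 71.5 → Developing

Developing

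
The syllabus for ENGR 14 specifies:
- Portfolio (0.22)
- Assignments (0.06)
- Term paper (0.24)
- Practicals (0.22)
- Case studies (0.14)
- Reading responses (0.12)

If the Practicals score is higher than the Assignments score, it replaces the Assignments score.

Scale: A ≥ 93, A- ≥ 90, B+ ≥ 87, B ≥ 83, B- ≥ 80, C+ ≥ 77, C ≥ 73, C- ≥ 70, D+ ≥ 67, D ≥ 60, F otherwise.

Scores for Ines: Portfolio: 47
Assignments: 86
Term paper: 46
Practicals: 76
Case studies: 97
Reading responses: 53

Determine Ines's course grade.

D

Practicals (76) ≤ Assignments (86), so Assignments stays at 86.
Weighted total:
  Portfolio 47 × 0.22 = 10.34
  Assignments 86 × 0.06 = 5.16
  Term paper 46 × 0.24 = 11.04
  Practicals 76 × 0.22 = 16.72
  Case studies 97 × 0.14 = 13.58
  Reading responses 53 × 0.12 = 6.36
Sum = 63.2
63.2 is ≥ 60 and < 67 → D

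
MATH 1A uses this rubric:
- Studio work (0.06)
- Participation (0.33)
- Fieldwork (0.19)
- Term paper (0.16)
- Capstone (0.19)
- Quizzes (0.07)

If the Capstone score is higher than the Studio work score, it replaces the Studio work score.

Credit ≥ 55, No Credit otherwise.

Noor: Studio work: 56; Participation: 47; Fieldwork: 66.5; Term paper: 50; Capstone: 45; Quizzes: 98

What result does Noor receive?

Capstone (45) ≤ Studio work (56), so Studio work stays at 56.
Weighted total:
  Studio work 56 × 0.06 = 3.36
  Participation 47 × 0.33 = 15.51
  Fieldwork 66.5 × 0.19 = 12.635
  Term paper 50 × 0.16 = 8
  Capstone 45 × 0.19 = 8.55
  Quizzes 98 × 0.07 = 6.86
Sum = 54.915
54.915 < 55 → No Credit

No Credit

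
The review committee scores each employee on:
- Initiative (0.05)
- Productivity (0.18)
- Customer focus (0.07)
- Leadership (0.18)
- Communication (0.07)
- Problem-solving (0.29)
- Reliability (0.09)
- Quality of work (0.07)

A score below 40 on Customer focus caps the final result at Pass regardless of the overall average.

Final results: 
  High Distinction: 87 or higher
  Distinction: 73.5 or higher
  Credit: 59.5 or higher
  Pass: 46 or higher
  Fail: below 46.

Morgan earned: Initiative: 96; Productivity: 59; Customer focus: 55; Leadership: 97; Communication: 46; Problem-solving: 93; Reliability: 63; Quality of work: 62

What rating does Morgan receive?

Distinction

Customer focus score 55 ≥ 40: minimum met.
Weighted total:
  Initiative 96 × 0.05 = 4.8
  Productivity 59 × 0.18 = 10.62
  Customer focus 55 × 0.07 = 3.85
  Leadership 97 × 0.18 = 17.46
  Communication 46 × 0.07 = 3.22
  Problem-solving 93 × 0.29 = 26.97
  Reliability 63 × 0.09 = 5.67
  Quality of work 62 × 0.07 = 4.34
Sum = 76.93
76.93 is ≥ 73.5 and < 87 → Distinction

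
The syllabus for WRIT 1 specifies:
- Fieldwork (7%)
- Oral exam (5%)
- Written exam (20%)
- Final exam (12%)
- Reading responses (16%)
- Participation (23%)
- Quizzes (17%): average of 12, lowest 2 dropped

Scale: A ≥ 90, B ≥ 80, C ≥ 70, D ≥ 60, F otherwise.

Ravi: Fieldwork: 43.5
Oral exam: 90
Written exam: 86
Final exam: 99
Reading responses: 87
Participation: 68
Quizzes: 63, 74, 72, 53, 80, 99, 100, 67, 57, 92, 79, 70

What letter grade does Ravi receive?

Quizzes: drop 53, 57 → average of remaining 10 = 796/10 = 79.6
Weighted total:
  Fieldwork 43.5 × 0.07 = 3.045
  Oral exam 90 × 0.05 = 4.5
  Written exam 86 × 0.2 = 17.2
  Final exam 99 × 0.12 = 11.88
  Reading responses 87 × 0.16 = 13.92
  Participation 68 × 0.23 = 15.64
  Quizzes 79.6 × 0.17 = 13.532
Sum = 79.717
79.717 is ≥ 70 and < 80 → C

C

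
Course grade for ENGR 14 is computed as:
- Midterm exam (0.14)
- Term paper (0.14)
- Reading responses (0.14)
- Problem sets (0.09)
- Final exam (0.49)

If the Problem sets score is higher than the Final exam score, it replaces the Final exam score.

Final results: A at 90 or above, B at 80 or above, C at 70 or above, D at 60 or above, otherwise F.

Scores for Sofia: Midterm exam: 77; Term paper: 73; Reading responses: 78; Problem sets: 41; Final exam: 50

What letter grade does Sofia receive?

D

Problem sets (41) ≤ Final exam (50), so Final exam stays at 50.
Weighted total:
  Midterm exam 77 × 0.14 = 10.78
  Term paper 73 × 0.14 = 10.22
  Reading responses 78 × 0.14 = 10.92
  Problem sets 41 × 0.09 = 3.69
  Final exam 50 × 0.49 = 24.5
Sum = 60.11
60.11 is ≥ 60 and < 70 → D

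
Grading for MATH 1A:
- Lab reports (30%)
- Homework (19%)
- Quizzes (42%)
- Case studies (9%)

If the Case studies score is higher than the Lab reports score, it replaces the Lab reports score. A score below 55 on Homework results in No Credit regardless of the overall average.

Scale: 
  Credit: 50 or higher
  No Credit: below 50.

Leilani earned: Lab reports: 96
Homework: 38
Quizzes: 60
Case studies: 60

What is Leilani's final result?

No Credit

Case studies (60) ≤ Lab reports (96), so Lab reports stays at 96.
Homework score 38 < 55: minimum not met.
Weighted total:
  Lab reports 96 × 0.3 = 28.8
  Homework 38 × 0.19 = 7.22
  Quizzes 60 × 0.42 = 25.2
  Case studies 60 × 0.09 = 5.4
Sum = 66.62
Because the Homework minimum was not met, the result is No Credit.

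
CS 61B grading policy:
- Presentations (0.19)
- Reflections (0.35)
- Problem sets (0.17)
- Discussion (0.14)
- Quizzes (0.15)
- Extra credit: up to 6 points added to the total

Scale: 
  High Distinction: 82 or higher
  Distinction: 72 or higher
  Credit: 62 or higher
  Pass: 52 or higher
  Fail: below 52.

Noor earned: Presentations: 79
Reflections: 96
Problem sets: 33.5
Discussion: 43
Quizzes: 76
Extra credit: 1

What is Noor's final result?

Weighted total:
  Presentations 79 × 0.19 = 15.01
  Reflections 96 × 0.35 = 33.6
  Problem sets 33.5 × 0.17 = 5.695
  Discussion 43 × 0.14 = 6.02
  Quizzes 76 × 0.15 = 11.4
Sum = 71.725
Extra credit: 71.725 + 1 = 72.725
72.725 is ≥ 72 and < 82 → Distinction

Distinction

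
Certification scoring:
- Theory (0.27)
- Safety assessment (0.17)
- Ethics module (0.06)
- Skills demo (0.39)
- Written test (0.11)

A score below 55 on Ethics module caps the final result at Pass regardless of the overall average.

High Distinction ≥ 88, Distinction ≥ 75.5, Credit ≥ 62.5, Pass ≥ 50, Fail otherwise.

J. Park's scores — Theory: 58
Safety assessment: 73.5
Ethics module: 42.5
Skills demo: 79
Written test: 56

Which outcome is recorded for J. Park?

Pass

Ethics module score 42.5 < 55: minimum not met.
Weighted total:
  Theory 58 × 0.27 = 15.66
  Safety assessment 73.5 × 0.17 = 12.495
  Ethics module 42.5 × 0.06 = 2.55
  Skills demo 79 × 0.39 = 30.81
  Written test 56 × 0.11 = 6.16
Sum = 67.675
67.675 would be Credit; cap at Pass applies → Pass.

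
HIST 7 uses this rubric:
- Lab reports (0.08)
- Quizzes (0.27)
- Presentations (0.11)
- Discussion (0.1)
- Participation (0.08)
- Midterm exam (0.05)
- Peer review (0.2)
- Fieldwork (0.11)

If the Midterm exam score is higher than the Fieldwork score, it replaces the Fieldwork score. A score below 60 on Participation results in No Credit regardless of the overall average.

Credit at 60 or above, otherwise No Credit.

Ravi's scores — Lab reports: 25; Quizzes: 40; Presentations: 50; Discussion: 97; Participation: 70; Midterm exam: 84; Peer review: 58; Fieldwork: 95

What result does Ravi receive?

Midterm exam (84) ≤ Fieldwork (95), so Fieldwork stays at 95.
Participation score 70 ≥ 60: minimum met.
Weighted total:
  Lab reports 25 × 0.08 = 2
  Quizzes 40 × 0.27 = 10.8
  Presentations 50 × 0.11 = 5.5
  Discussion 97 × 0.1 = 9.7
  Participation 70 × 0.08 = 5.6
  Midterm exam 84 × 0.05 = 4.2
  Peer review 58 × 0.2 = 11.6
  Fieldwork 95 × 0.11 = 10.45
Sum = 59.85
59.85 < 60 → No Credit

No Credit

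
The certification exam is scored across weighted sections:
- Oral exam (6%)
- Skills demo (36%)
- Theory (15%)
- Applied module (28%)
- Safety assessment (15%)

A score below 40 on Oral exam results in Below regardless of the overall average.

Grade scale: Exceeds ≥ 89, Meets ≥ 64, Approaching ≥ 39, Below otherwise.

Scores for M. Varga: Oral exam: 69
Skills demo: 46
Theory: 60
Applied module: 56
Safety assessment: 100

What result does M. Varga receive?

Approaching

Oral exam score 69 ≥ 40: minimum met.
Weighted total:
  Oral exam 69 × 0.06 = 4.14
  Skills demo 46 × 0.36 = 16.56
  Theory 60 × 0.15 = 9
  Applied module 56 × 0.28 = 15.68
  Safety assessment 100 × 0.15 = 15
Sum = 60.38
60.38 is ≥ 39 and < 64 → Approaching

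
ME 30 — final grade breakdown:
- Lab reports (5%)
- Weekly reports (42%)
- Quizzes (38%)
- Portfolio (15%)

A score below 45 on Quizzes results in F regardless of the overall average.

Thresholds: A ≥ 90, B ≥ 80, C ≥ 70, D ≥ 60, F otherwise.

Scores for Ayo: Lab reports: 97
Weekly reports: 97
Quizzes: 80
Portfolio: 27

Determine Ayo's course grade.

B

Quizzes score 80 ≥ 45: minimum met.
Weighted total:
  Lab reports 97 × 0.05 = 4.85
  Weekly reports 97 × 0.42 = 40.74
  Quizzes 80 × 0.38 = 30.4
  Portfolio 27 × 0.15 = 4.05
Sum = 80.04
80.04 is ≥ 80 and < 90 → B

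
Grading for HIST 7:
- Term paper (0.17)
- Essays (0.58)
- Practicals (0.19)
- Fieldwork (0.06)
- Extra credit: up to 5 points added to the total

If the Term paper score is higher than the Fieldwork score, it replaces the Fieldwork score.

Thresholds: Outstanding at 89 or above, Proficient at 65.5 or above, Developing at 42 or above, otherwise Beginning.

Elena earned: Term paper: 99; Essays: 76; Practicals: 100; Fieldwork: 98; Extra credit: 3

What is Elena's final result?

Term paper (99) > Fieldwork (98), so Fieldwork counts as 99.
Weighted total:
  Term paper 99 × 0.17 = 16.83
  Essays 76 × 0.58 = 44.08
  Practicals 100 × 0.19 = 19
  Fieldwork 99 × 0.06 = 5.94
Sum = 85.85
Extra credit: 85.85 + 3 = 88.85
88.85 is ≥ 65.5 and < 89 → Proficient

Proficient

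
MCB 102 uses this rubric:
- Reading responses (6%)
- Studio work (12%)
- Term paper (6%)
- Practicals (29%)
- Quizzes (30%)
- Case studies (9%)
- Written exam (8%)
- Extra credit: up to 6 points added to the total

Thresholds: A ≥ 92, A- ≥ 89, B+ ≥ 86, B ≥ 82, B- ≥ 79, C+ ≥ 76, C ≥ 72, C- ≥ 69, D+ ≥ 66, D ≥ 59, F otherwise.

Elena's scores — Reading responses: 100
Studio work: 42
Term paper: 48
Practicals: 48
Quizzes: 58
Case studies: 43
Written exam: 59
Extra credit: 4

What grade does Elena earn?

Weighted total:
  Reading responses 100 × 0.06 = 6
  Studio work 42 × 0.12 = 5.04
  Term paper 48 × 0.06 = 2.88
  Practicals 48 × 0.29 = 13.92
  Quizzes 58 × 0.3 = 17.4
  Case studies 43 × 0.09 = 3.87
  Written exam 59 × 0.08 = 4.72
Sum = 53.83
Extra credit: 53.83 + 4 = 57.83
57.83 < 59 → F

F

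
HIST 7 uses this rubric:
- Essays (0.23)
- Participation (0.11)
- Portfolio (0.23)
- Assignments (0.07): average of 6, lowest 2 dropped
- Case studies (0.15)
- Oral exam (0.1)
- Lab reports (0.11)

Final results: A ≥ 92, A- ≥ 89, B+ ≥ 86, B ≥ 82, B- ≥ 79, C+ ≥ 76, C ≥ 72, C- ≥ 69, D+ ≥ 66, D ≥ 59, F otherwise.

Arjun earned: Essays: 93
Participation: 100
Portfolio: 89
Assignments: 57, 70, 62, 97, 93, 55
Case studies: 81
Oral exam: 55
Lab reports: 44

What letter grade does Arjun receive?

Assignments: drop 55, 57 → average of remaining 4 = 322/4 = 80.5
Weighted total:
  Essays 93 × 0.23 = 21.39
  Participation 100 × 0.11 = 11
  Portfolio 89 × 0.23 = 20.47
  Assignments 80.5 × 0.07 = 5.635
  Case studies 81 × 0.15 = 12.15
  Oral exam 55 × 0.1 = 5.5
  Lab reports 44 × 0.11 = 4.84
Sum = 80.985
80.985 is ≥ 79 and < 82 → B-

B-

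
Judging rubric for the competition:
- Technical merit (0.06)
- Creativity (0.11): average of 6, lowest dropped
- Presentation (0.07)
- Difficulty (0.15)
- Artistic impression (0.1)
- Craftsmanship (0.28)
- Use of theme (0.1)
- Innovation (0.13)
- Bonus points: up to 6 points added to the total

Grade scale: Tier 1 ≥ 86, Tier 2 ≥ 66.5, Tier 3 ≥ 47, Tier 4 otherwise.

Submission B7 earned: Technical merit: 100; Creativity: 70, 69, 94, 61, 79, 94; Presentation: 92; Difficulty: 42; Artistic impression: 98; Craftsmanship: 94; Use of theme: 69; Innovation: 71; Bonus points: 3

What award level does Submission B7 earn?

Tier 2

Creativity: drop 61 → average of remaining 5 = 406/5 = 81.2
Weighted total:
  Technical merit 100 × 0.06 = 6
  Creativity 81.2 × 0.11 = 8.932
  Presentation 92 × 0.07 = 6.44
  Difficulty 42 × 0.15 = 6.3
  Artistic impression 98 × 0.1 = 9.8
  Craftsmanship 94 × 0.28 = 26.32
  Use of theme 69 × 0.1 = 6.9
  Innovation 71 × 0.13 = 9.23
Sum = 79.922
Bonus points: 79.922 + 3 = 82.922
82.922 is ≥ 66.5 and < 86 → Tier 2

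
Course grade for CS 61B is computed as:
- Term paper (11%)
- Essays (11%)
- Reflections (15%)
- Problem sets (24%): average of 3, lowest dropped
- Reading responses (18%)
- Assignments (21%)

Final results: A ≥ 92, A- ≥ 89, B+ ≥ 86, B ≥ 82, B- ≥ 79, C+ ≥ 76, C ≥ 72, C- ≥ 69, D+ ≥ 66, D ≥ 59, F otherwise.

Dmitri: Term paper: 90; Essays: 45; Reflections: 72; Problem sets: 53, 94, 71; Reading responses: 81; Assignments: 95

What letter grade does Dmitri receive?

Problem sets: drop 53 → average of remaining 2 = 165/2 = 82.5
Weighted total:
  Term paper 90 × 0.11 = 9.9
  Essays 45 × 0.11 = 4.95
  Reflections 72 × 0.15 = 10.8
  Problem sets 82.5 × 0.24 = 19.8
  Reading responses 81 × 0.18 = 14.58
  Assignments 95 × 0.21 = 19.95
Sum = 79.98
79.98 is ≥ 79 and < 82 → B-

B-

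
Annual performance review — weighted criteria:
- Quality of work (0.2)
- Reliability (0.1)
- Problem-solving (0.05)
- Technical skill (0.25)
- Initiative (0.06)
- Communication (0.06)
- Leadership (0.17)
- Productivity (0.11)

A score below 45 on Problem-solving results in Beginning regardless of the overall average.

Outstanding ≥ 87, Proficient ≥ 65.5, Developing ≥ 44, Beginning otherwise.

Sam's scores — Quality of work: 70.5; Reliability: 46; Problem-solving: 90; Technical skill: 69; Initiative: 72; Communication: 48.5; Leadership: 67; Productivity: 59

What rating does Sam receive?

Proficient

Problem-solving score 90 ≥ 45: minimum met.
Weighted total:
  Quality of work 70.5 × 0.2 = 14.1
  Reliability 46 × 0.1 = 4.6
  Problem-solving 90 × 0.05 = 4.5
  Technical skill 69 × 0.25 = 17.25
  Initiative 72 × 0.06 = 4.32
  Communication 48.5 × 0.06 = 2.91
  Leadership 67 × 0.17 = 11.39
  Productivity 59 × 0.11 = 6.49
Sum = 65.56
65.56 is ≥ 65.5 and < 87 → Proficient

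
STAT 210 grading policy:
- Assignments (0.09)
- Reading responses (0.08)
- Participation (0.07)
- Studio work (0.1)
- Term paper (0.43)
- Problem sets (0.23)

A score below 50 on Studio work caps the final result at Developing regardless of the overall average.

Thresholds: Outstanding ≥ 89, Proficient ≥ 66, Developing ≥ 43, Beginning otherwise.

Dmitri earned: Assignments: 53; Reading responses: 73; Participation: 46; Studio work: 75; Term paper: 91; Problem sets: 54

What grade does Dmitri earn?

Proficient

Studio work score 75 ≥ 50: minimum met.
Weighted total:
  Assignments 53 × 0.09 = 4.77
  Reading responses 73 × 0.08 = 5.84
  Participation 46 × 0.07 = 3.22
  Studio work 75 × 0.1 = 7.5
  Term paper 91 × 0.43 = 39.13
  Problem sets 54 × 0.23 = 12.42
Sum = 72.88
72.88 is ≥ 66 and < 89 → Proficient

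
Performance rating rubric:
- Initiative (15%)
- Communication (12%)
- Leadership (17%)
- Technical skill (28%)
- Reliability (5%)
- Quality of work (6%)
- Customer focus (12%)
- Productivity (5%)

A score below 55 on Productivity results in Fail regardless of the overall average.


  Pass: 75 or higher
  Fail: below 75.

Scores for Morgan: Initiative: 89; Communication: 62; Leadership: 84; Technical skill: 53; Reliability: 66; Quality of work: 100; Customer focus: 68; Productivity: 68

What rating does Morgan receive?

Fail

Productivity score 68 ≥ 55: minimum met.
Weighted total:
  Initiative 89 × 0.15 = 13.35
  Communication 62 × 0.12 = 7.44
  Leadership 84 × 0.17 = 14.28
  Technical skill 53 × 0.28 = 14.84
  Reliability 66 × 0.05 = 3.3
  Quality of work 100 × 0.06 = 6
  Customer focus 68 × 0.12 = 8.16
  Productivity 68 × 0.05 = 3.4
Sum = 70.77
70.77 < 75 → Fail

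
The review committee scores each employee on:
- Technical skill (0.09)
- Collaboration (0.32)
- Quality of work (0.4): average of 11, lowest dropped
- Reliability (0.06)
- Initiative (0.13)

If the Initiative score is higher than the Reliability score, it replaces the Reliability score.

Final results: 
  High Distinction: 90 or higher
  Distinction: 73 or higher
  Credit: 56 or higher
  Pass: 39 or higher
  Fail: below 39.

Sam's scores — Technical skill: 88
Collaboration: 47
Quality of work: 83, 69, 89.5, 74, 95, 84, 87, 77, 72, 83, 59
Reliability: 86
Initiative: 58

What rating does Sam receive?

Credit

Quality of work: drop 59 → average of remaining 10 = 813.5/10 = 81.35
Initiative (58) ≤ Reliability (86), so Reliability stays at 86.
Weighted total:
  Technical skill 88 × 0.09 = 7.92
  Collaboration 47 × 0.32 = 15.04
  Quality of work 81.35 × 0.4 = 32.54
  Reliability 86 × 0.06 = 5.16
  Initiative 58 × 0.13 = 7.54
Sum = 68.2
68.2 is ≥ 56 and < 73 → Credit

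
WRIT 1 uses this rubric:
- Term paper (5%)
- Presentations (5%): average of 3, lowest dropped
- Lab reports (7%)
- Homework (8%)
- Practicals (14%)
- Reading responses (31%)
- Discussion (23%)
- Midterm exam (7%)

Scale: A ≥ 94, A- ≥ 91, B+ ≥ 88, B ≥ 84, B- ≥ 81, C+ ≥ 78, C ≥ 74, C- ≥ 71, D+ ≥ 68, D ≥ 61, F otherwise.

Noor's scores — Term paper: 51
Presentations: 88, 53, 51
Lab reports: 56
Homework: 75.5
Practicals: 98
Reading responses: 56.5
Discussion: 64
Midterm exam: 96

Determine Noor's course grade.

D+

Presentations: drop 51 → average of remaining 2 = 141/2 = 70.5
Weighted total:
  Term paper 51 × 0.05 = 2.55
  Presentations 70.5 × 0.05 = 3.525
  Lab reports 56 × 0.07 = 3.92
  Homework 75.5 × 0.08 = 6.04
  Practicals 98 × 0.14 = 13.72
  Reading responses 56.5 × 0.31 = 17.515
  Discussion 64 × 0.23 = 14.72
  Midterm exam 96 × 0.07 = 6.72
Sum = 68.71
68.71 is ≥ 68 and < 71 → D+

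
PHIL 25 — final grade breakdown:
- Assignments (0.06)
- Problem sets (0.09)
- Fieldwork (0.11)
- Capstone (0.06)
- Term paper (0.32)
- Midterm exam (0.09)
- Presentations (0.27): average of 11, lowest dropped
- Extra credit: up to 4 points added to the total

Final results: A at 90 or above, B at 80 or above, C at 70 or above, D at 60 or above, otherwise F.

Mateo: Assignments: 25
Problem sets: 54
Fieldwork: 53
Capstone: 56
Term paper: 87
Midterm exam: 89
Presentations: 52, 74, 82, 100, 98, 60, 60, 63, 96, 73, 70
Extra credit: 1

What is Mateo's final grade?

Presentations: drop 52 → average of remaining 10 = 776/10 = 77.6
Weighted total:
  Assignments 25 × 0.06 = 1.5
  Problem sets 54 × 0.09 = 4.86
  Fieldwork 53 × 0.11 = 5.83
  Capstone 56 × 0.06 = 3.36
  Term paper 87 × 0.32 = 27.84
  Midterm exam 89 × 0.09 = 8.01
  Presentations 77.6 × 0.27 = 20.952
Sum = 72.352
Extra credit: 72.352 + 1 = 73.352
73.352 is ≥ 70 and < 80 → C

C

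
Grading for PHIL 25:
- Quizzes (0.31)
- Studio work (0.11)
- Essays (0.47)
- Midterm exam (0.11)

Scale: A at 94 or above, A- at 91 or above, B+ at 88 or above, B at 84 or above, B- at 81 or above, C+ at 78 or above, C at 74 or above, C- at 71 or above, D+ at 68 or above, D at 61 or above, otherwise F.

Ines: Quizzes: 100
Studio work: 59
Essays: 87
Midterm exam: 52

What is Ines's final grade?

B

Weighted total:
  Quizzes 100 × 0.31 = 31
  Studio work 59 × 0.11 = 6.49
  Essays 87 × 0.47 = 40.89
  Midterm exam 52 × 0.11 = 5.72
Sum = 84.1
84.1 is ≥ 84 and < 88 → B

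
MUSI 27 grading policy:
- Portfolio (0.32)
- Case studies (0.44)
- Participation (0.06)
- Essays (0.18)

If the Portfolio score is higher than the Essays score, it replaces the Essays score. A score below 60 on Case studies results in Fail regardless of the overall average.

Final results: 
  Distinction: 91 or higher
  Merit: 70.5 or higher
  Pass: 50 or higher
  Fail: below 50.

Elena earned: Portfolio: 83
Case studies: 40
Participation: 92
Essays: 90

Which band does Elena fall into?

Fail

Portfolio (83) ≤ Essays (90), so Essays stays at 90.
Case studies score 40 < 60: minimum not met.
Weighted total:
  Portfolio 83 × 0.32 = 26.56
  Case studies 40 × 0.44 = 17.6
  Participation 92 × 0.06 = 5.52
  Essays 90 × 0.18 = 16.2
Sum = 65.88
Because the Case studies minimum was not met, the result is Fail.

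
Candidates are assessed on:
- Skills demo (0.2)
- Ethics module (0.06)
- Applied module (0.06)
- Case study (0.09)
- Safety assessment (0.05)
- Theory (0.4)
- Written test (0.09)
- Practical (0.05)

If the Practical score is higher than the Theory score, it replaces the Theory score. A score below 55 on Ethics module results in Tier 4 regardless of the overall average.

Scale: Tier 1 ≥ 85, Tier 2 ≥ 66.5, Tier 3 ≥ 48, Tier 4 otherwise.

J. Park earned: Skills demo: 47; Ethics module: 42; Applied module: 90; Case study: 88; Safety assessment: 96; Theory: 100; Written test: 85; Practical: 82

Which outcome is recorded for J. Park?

Practical (82) ≤ Theory (100), so Theory stays at 100.
Ethics module score 42 < 55: minimum not met.
Weighted total:
  Skills demo 47 × 0.2 = 9.4
  Ethics module 42 × 0.06 = 2.52
  Applied module 90 × 0.06 = 5.4
  Case study 88 × 0.09 = 7.92
  Safety assessment 96 × 0.05 = 4.8
  Theory 100 × 0.4 = 40
  Written test 85 × 0.09 = 7.65
  Practical 82 × 0.05 = 4.1
Sum = 81.79
Because the Ethics module minimum was not met, the result is Tier 4.

Tier 4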